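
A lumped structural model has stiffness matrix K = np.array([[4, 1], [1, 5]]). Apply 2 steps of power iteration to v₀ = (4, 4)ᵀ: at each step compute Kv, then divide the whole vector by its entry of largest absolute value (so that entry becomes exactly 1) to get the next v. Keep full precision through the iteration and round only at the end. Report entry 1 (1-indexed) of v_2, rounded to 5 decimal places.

Kv0 = (20.000000, 24.000000); divide by 24.000000 → v1 = (0.833333, 1.000000)
Kv1 = (4.333333, 5.833333); divide by 5.833333 → v2 = (0.742857, 1.000000)
Requested entry of v2: 104/140 = 0.74286

0.74286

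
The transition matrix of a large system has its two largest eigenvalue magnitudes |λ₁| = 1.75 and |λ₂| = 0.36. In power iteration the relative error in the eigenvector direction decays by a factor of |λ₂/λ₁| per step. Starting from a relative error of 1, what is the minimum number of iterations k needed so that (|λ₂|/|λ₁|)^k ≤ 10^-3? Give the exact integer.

|λ₂/λ₁| = 0.36/1.75 = 0.20571
Need k ≥ ln(10^-3) / ln(0.20571) = -6.9078 / -1.5813 ≈ 4.368
Smallest integer k satisfying the bound: 5

5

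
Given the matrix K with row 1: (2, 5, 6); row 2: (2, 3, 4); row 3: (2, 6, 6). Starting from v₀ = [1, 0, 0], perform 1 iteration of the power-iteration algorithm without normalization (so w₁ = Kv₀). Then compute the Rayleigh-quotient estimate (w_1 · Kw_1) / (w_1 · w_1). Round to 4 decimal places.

λ ≈ 12.0000

w1 = Kv₀ = (2·1 + 5·0 + 6·0; 2·1 + 3·0 + 4·0; 2·1 + 6·0 + 6·0) = (2, 2, 2)
Kw1 = (26, 18, 28)
w1·Kw1 = 2·26 + 2·18 + 2·28 = 144; w1·w1 = 2·2 + 2·2 + 2·2 = 12
λ ≈ 144/12 = 12.0000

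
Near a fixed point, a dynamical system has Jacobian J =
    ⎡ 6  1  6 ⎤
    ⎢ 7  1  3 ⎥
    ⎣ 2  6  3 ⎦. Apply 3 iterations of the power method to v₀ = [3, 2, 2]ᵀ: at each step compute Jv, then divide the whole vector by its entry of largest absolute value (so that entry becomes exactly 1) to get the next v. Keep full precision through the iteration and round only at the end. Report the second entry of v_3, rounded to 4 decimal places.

0.8709

Jv0 = (32.00000, 29.00000, 24.00000); divide by 32.00000 → v1 = (1.00000, 0.90625, 0.75000)
Jv1 = (11.40625, 10.15625, 9.68750); divide by 11.40625 → v2 = (1.00000, 0.89041, 0.84932)
Jv2 = (11.98630, 10.43836, 9.89041); divide by 11.98630 → v3 = (1.00000, 0.87086, 0.82514)
Requested entry of v3: 3810/4375 = 0.8709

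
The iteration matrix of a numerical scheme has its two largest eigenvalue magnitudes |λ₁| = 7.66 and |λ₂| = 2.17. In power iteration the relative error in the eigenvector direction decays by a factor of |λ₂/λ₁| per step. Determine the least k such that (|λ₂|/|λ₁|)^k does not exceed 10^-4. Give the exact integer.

8

|λ₂/λ₁| = 2.17/7.66 = 0.28329
Need k ≥ ln(10^-4) / ln(0.28329) = -9.2103 / -1.2613 ≈ 7.302
Smallest integer k satisfying the bound: 8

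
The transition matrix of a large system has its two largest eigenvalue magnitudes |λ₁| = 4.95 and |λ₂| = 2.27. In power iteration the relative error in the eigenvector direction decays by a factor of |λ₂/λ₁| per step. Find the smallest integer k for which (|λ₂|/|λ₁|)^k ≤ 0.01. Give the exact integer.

6

|λ₂/λ₁| = 2.27/4.95 = 0.45859
Need k ≥ ln(0.01) / ln(0.45859) = -4.6052 / -0.7796 ≈ 5.907
Smallest integer k satisfying the bound: 6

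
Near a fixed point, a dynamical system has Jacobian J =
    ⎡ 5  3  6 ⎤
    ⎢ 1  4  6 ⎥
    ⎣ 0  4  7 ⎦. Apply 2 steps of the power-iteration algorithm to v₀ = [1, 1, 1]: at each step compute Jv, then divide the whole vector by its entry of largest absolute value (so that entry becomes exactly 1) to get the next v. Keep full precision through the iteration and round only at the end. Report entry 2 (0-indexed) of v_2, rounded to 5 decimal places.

0.71598

Jv0 = (14.000000, 11.000000, 11.000000); divide by 14.000000 → v1 = (1.000000, 0.785714, 0.785714)
Jv1 = (12.071429, 8.857143, 8.642857); divide by 12.071429 → v2 = (1.000000, 0.733728, 0.715976)
Requested entry of v2: 121/169 = 0.71598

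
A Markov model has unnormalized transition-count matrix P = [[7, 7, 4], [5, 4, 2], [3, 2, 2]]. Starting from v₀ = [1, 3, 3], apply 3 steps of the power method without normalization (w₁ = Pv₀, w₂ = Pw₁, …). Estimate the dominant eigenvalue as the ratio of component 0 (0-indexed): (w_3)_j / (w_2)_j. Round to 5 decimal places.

w1 = Pv₀ = (7·1 + 7·3 + 4·3; 5·1 + 4·3 + 2·3; 3·1 + 2·3 + 2·3) = (40, 23, 15)
w2 = Pw1 = (7·40 + 7·23 + 4·15; 5·40 + 4·23 + 2·15; 3·40 + 2·23 + 2·15) = (501, 322, 196)
w3 = Pw2 = (6545, 4185, 2539)
Ratio at component: 6545 / 501 = 13.06387

13.06387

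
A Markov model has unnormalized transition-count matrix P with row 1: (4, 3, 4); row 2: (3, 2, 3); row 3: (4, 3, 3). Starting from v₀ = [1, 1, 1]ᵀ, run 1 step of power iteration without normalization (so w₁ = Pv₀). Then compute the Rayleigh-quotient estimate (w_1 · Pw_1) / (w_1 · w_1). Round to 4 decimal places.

9.8246

w1 = Pv₀ = (4·1 + 3·1 + 4·1; 3·1 + 2·1 + 3·1; 4·1 + 3·1 + 3·1) = (11, 8, 10)
Pw1 = (108, 79, 98)
w1·Pw1 = 11·108 + 8·79 + 10·98 = 2800; w1·w1 = 11·11 + 8·8 + 10·10 = 285
λ ≈ 2800/285 = 9.8246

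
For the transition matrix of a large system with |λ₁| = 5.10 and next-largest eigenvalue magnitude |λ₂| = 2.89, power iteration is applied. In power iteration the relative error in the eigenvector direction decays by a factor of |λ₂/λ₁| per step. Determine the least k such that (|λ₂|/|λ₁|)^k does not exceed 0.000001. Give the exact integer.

|λ₂/λ₁| = 2.89/5.10 = 0.56667
Need k ≥ ln(0.000001) / ln(0.56667) = -13.8155 / -0.5680 ≈ 24.324
Smallest integer k satisfying the bound: 25

25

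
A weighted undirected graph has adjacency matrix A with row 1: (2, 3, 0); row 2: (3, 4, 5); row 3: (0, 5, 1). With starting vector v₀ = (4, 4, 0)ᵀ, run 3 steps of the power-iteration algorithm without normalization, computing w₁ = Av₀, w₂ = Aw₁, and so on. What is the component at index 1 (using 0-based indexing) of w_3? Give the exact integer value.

2260

w1 = Av₀ = (2·4 + 3·4 + 0·0; 3·4 + 4·4 + 5·0; 0·4 + 5·4 + 1·0) = (20, 28, 20)
w2 = Aw1 = (2·20 + 3·28 + 0·20; 3·20 + 4·28 + 5·20; 0·20 + 5·28 + 1·20) = (124, 272, 160)
w3 = Aw2 = (1064, 2260, 1520)
The requested component of w3 is 2260.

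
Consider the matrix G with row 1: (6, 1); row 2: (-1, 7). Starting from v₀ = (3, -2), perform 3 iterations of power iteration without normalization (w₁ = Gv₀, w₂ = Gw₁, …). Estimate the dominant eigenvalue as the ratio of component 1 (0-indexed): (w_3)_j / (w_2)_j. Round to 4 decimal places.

w1 = Gv₀ = (16, -17)
w2 = Gw1 = (79, -135)
w3 = Gw2 = (339, -1024)
Ratio at component: -1024 / -135 = 7.5852

7.5852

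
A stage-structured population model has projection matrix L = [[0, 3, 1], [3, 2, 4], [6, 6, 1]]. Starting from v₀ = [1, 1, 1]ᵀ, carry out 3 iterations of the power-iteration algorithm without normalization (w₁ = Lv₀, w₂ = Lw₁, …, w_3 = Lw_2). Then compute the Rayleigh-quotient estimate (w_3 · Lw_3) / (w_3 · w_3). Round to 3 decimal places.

λ ≈ 8.343

w1 = Lv₀ = (0·1 + 3·1 + 1·1; 3·1 + 2·1 + 4·1; 6·1 + 6·1 + 1·1) = (4, 9, 13)
w2 = Lw1 = (0·4 + 3·9 + 1·13; 3·4 + 2·9 + 4·13; 6·4 + 6·9 + 1·13) = (40, 82, 91)
w3 = Lw2 = (337, 648, 823)
Lw3 = (2767, 5599, 6733)
w3·Lw3 = 337·2767 + 648·5599 + 823·6733 = 10101890; w3·w3 = 337·337 + 648·648 + 823·823 = 1210802
λ ≈ 10101890/1210802 = 8.343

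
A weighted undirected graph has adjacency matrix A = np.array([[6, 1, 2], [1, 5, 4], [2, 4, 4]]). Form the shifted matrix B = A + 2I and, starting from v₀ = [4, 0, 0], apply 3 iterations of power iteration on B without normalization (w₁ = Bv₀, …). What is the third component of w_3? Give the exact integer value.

1688

B = A + 2I has rows (8, 1, 2); (1, 7, 4); (2, 4, 6)
w1 = Bv₀ = (8·4 + 1·0 + 2·0; 1·4 + 7·0 + 4·0; 2·4 + 4·0 + 6·0) = (32, 4, 8)
w2 = Bw1 = (8·32 + 1·4 + 2·8; 1·32 + 7·4 + 4·8; 2·32 + 4·4 + 6·8) = (276, 92, 128)
w3 = Bw2 = (2556, 1432, 1688)
Requested component of w3: 1688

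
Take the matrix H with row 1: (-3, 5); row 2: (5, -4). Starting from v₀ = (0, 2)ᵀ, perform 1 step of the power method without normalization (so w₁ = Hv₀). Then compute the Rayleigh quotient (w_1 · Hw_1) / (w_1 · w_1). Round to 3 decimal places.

w1 = Hv₀ = (10, -8)
Hw1 = (-70, 82)
w1·Hw1 = 10·(-70) + (-8)·82 = -1356; w1·w1 = 10·10 + (-8)·(-8) = 164
λ ≈ -1356/164 = -8.268

-8.268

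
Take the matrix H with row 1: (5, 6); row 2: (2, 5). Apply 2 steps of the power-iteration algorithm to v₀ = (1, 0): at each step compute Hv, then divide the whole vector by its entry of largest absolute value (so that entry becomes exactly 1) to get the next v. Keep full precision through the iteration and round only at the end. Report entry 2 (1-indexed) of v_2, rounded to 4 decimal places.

0.5405

Hv0 = (5.00000, 2.00000); divide by 5.00000 → v1 = (1.00000, 0.40000)
Hv1 = (7.40000, 4.00000); divide by 7.40000 → v2 = (1.00000, 0.54054)
Requested entry of v2: 20/37 = 0.5405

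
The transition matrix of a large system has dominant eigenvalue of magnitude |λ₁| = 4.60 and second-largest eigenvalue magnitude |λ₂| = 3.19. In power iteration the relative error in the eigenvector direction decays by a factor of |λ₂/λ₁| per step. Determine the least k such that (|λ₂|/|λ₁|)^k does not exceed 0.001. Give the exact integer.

|λ₂/λ₁| = 3.19/4.60 = 0.69348
Need k ≥ ln(0.001) / ln(0.69348) = -6.9078 / -0.3660 ≈ 18.872
Smallest integer k satisfying the bound: 19

19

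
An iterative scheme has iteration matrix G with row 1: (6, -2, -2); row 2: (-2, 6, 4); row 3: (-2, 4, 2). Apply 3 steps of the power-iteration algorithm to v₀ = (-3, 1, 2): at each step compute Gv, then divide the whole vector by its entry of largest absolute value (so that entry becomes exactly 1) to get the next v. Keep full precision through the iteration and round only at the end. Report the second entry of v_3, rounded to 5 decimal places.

Gv0 = (-24.000000, 20.000000, 14.000000); divide by -24.000000 → v1 = (1.000000, -0.833333, -0.583333)
Gv1 = (8.833333, -9.333333, -6.500000); divide by -9.333333 → v2 = (-0.946429, 1.000000, 0.696429)
Gv2 = (-9.071429, 10.678571, 7.285714); divide by 10.678571 → v3 = (-0.849498, 1.000000, 0.682274)
Requested entry of v3: 2392/2392 = 1.00000

1.00000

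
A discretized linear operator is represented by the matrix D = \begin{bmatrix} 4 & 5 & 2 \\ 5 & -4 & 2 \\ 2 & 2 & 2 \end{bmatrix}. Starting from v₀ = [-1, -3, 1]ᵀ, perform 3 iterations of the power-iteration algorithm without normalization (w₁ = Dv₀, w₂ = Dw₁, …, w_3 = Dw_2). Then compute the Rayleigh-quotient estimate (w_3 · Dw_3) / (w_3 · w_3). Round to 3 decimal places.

λ ≈ 1.214

w1 = Dv₀ = (4·(-1) + 5·(-3) + 2·1; 5·(-1) + (-4)·(-3) + 2·1; 2·(-1) + 2·(-3) + 2·1) = (-17, 9, -6)
w2 = Dw1 = (4·(-17) + 5·9 + 2·(-6); 5·(-17) + (-4)·9 + 2·(-6); 2·(-17) + 2·9 + 2·(-6)) = (-35, -133, -28)
w3 = Dw2 = (-861, 301, -392)
Dw3 = (-2723, -6293, -1904)
w3·Dw3 = (-861)·(-2723) + 301·(-6293) + (-392)·(-1904) = 1196678; w3·w3 = (-861)·(-861) + 301·301 + (-392)·(-392) = 985586
λ ≈ 1196678/985586 = 1.214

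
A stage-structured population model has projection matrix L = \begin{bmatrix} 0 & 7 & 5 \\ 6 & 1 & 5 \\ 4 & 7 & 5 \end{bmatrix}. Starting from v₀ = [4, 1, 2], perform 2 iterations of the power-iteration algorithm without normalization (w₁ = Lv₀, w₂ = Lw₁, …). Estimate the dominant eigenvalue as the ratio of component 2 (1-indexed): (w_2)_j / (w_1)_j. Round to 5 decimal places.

w1 = Lv₀ = (0·4 + 7·1 + 5·2; 6·4 + 1·1 + 5·2; 4·4 + 7·1 + 5·2) = (17, 35, 33)
w2 = Lw1 = (0·17 + 7·35 + 5·33; 6·17 + 1·35 + 5·33; 4·17 + 7·35 + 5·33) = (410, 302, 478)
Ratio at component: 302 / 35 = 8.62857

8.62857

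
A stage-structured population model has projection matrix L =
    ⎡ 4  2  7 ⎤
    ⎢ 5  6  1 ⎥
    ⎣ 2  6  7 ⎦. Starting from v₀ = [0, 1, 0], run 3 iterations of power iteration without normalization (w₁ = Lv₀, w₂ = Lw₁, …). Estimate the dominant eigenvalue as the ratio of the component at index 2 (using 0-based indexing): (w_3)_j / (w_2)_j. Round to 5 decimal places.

w1 = Lv₀ = (4·0 + 2·1 + 7·0; 5·0 + 6·1 + 1·0; 2·0 + 6·1 + 7·0) = (2, 6, 6)
w2 = Lw1 = (4·2 + 2·6 + 7·6; 5·2 + 6·6 + 1·6; 2·2 + 6·6 + 7·6) = (62, 52, 82)
w3 = Lw2 = (926, 704, 1010)
Ratio at component: 1010 / 82 = 12.31707

12.31707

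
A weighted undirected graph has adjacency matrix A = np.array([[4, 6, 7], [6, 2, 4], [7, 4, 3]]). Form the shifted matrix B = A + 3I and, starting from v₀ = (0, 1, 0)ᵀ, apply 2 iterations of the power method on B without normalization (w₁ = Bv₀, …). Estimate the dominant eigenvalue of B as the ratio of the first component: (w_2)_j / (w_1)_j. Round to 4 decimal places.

16.6667

B = A + 3I has rows (7, 6, 7); (6, 5, 4); (7, 4, 6)
w1 = Bv₀ = (6, 5, 4)
w2 = Bw1 = (100, 77, 86)
Ratio: 100/6 = 16.6667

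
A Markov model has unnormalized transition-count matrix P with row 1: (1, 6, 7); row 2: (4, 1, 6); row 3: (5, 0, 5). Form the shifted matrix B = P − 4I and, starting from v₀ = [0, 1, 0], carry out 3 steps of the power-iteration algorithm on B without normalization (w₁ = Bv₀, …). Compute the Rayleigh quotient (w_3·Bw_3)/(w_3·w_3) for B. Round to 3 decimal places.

B = P − 4I has rows (-3, 6, 7); (4, -3, 6); (5, 0, 1)
w1 = Bv₀ = (6, -3, 0)
w2 = Bw1 = (-36, 33, 30)
w3 = Bw2 = (516, -63, -150)
Bw3 = (-2976, 1353, 2430)
w3·Bw3 = -1985355; w3·w3 = 292725; μ ≈ -1985355/292725 = -6.782

-6.782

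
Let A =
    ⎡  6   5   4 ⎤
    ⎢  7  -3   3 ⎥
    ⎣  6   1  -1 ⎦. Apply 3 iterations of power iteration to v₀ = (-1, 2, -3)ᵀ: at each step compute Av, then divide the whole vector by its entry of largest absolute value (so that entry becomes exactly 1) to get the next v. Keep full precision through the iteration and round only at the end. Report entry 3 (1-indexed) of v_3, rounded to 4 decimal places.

Av0 = (-8.00000, -22.00000, -1.00000); divide by -22.00000 → v1 = (0.36364, 1.00000, 0.04545)
Av1 = (7.36364, -0.31818, 3.13636); divide by 7.36364 → v2 = (1.00000, -0.04321, 0.42593)
Av2 = (7.48765, 8.40741, 5.53086); divide by 8.40741 → v3 = (0.89060, 1.00000, 0.65786)
Requested entry of v3: -896/-1362 = 0.6579

0.6579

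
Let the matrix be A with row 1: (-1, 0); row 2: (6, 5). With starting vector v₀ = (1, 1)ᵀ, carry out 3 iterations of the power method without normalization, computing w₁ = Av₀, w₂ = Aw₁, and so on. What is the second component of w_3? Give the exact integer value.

251

w1 = Av₀ = ((-1)·1 + 0·1; 6·1 + 5·1) = (-1, 11)
w2 = Aw1 = ((-1)·(-1) + 0·11; 6·(-1) + 5·11) = (1, 49)
w3 = Aw2 = (-1, 251)
The requested component of w3 is 251.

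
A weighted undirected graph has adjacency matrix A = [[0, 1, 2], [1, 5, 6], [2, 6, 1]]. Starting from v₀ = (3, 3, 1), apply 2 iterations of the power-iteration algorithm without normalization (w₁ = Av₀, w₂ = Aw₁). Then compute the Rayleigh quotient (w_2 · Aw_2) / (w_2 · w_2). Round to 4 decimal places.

w1 = Av₀ = (0·3 + 1·3 + 2·1; 1·3 + 5·3 + 6·1; 2·3 + 6·3 + 1·1) = (5, 24, 25)
w2 = Aw1 = (0·5 + 1·24 + 2·25; 1·5 + 5·24 + 6·25; 2·5 + 6·24 + 1·25) = (74, 275, 179)
Aw2 = (633, 2523, 1977)
w2·Aw2 = 74·633 + 275·2523 + 179·1977 = 1094550; w2·w2 = 74·74 + 275·275 + 179·179 = 113142
λ ≈ 1094550/113142 = 9.6741

9.6741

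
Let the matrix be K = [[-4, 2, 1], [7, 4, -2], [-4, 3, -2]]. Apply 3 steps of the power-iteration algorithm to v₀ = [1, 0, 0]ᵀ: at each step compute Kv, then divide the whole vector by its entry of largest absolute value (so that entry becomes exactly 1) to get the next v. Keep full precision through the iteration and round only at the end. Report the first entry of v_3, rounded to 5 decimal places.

Kv0 = (-4.000000, 7.000000, -4.000000); divide by 7.000000 → v1 = (-0.571429, 1.000000, -0.571429)
Kv1 = (3.714286, 1.142857, 6.428571); divide by 6.428571 → v2 = (0.577778, 0.177778, 1.000000)
Kv2 = (-0.955556, 2.755556, -3.777778); divide by -3.777778 → v3 = (0.252941, -0.729412, 1.000000)
Requested entry of v3: -43/-170 = 0.25294

0.25294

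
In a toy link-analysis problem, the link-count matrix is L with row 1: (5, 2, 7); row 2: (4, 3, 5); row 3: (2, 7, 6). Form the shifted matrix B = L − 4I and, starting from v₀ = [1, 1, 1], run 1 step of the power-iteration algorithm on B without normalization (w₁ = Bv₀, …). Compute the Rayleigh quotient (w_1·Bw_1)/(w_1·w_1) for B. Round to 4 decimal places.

B = L − 4I has rows (1, 2, 7); (4, -1, 5); (2, 7, 2)
w1 = Bv₀ = (1·1 + 2·1 + 7·1; 4·1 + (-1)·1 + 5·1; 2·1 + 7·1 + 2·1) = (10, 8, 11)
Bw1 = (103, 87, 98)
w1·Bw1 = 2804; w1·w1 = 285; μ ≈ 2804/285 = 9.8386

μ ≈ 9.8386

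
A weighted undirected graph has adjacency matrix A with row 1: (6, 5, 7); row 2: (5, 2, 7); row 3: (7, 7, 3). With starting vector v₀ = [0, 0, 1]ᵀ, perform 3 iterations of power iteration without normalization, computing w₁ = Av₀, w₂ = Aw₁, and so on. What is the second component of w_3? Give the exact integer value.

w1 = Av₀ = (7, 7, 3)
w2 = Aw1 = (98, 70, 107)
w3 = Aw2 = (1687, 1379, 1497)
The requested component of w3 is 1379.

1379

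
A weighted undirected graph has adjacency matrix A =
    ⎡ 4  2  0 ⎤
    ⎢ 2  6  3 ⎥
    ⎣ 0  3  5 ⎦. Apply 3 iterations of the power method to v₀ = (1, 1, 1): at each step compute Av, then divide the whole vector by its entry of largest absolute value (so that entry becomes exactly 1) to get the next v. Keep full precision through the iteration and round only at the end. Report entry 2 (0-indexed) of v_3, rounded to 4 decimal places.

Av0 = (6.00000, 11.00000, 8.00000); divide by 11.00000 → v1 = (0.54545, 1.00000, 0.72727)
Av1 = (4.18182, 9.27273, 6.63636); divide by 9.27273 → v2 = (0.45098, 1.00000, 0.71569)
Av2 = (3.80392, 9.04902, 6.57843); divide by 9.04902 → v3 = (0.42037, 1.00000, 0.72698)
Requested entry of v3: 671/923 = 0.7270

0.7270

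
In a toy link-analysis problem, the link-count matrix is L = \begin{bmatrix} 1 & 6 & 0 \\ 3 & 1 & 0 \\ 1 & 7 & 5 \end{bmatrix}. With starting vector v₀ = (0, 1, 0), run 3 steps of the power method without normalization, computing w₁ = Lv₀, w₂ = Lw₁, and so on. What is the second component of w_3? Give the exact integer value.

w1 = Lv₀ = (6, 1, 7)
w2 = Lw1 = (12, 19, 48)
w3 = Lw2 = (126, 55, 385)
The requested component of w3 is 55.

55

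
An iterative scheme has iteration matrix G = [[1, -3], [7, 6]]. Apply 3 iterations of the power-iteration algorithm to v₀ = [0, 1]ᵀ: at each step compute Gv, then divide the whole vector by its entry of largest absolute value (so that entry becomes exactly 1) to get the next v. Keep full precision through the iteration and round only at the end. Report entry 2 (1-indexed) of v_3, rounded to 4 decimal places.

0.8636

Gv0 = (-3.00000, 6.00000); divide by 6.00000 → v1 = (-0.50000, 1.00000)
Gv1 = (-3.50000, 2.50000); divide by -3.50000 → v2 = (1.00000, -0.71429)
Gv2 = (3.14286, 2.71429); divide by 3.14286 → v3 = (1.00000, 0.86364)
Requested entry of v3: -57/-66 = 0.8636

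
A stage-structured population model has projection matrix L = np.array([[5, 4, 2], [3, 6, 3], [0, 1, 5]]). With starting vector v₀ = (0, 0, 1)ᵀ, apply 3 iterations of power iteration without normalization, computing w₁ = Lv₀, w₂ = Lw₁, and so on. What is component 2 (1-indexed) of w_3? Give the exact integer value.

w1 = Lv₀ = (5·0 + 4·0 + 2·1; 3·0 + 6·0 + 3·1; 0·0 + 1·0 + 5·1) = (2, 3, 5)
w2 = Lw1 = (5·2 + 4·3 + 2·5; 3·2 + 6·3 + 3·5; 0·2 + 1·3 + 5·5) = (32, 39, 28)
w3 = Lw2 = (372, 414, 179)
The requested component of w3 is 414.

414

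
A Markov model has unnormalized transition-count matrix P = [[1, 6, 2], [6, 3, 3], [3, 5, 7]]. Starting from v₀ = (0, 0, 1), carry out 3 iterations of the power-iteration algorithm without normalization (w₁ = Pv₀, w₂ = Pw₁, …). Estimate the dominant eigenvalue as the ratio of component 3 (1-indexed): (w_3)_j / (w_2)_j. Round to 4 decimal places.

w1 = Pv₀ = (1·0 + 6·0 + 2·1; 6·0 + 3·0 + 3·1; 3·0 + 5·0 + 7·1) = (2, 3, 7)
w2 = Pw1 = (1·2 + 6·3 + 2·7; 6·2 + 3·3 + 3·7; 3·2 + 5·3 + 7·7) = (34, 42, 70)
w3 = Pw2 = (426, 540, 802)
Ratio at component: 802 / 70 = 11.4571

11.4571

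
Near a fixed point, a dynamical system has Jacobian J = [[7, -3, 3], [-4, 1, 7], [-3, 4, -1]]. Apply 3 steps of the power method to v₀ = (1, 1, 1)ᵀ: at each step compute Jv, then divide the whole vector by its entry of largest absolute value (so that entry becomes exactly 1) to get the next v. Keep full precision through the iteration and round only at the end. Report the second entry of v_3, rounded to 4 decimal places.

Jv0 = (7.00000, 4.00000, 0.00000); divide by 7.00000 → v1 = (1.00000, 0.57143, 0.00000)
Jv1 = (5.28571, -3.42857, -0.71429); divide by 5.28571 → v2 = (1.00000, -0.64865, -0.13514)
Jv2 = (8.54054, -5.59459, -5.45946); divide by 8.54054 → v3 = (1.00000, -0.65506, -0.63924)
Requested entry of v3: -207/316 = -0.6551

-0.6551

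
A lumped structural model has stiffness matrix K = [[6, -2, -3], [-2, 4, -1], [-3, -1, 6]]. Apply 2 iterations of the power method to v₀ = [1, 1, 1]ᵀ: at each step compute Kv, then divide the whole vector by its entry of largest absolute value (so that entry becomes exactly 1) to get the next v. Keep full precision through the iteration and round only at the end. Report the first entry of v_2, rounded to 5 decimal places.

Kv0 = (1.000000, 1.000000, 2.000000); divide by 2.000000 → v1 = (0.500000, 0.500000, 1.000000)
Kv1 = (-1.000000, 0.000000, 4.000000); divide by 4.000000 → v2 = (-0.250000, 0.000000, 1.000000)
Requested entry of v2: -2/8 = -0.25000

-0.25000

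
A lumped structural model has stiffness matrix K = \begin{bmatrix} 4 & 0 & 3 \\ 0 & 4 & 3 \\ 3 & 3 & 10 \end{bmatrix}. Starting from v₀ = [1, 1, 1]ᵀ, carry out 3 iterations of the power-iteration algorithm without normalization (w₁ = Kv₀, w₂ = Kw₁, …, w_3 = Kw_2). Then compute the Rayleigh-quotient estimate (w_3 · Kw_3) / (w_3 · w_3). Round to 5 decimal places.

12.19612

w1 = Kv₀ = (4·1 + 0·1 + 3·1; 0·1 + 4·1 + 3·1; 3·1 + 3·1 + 10·1) = (7, 7, 16)
w2 = Kw1 = (4·7 + 0·7 + 3·16; 0·7 + 4·7 + 3·16; 3·7 + 3·7 + 10·16) = (76, 76, 202)
w3 = Kw2 = (910, 910, 2476)
Kw3 = (11068, 11068, 30220)
w3·Kw3 = 910·11068 + 910·11068 + 2476·30220 = 94968480; w3·w3 = 910·910 + 910·910 + 2476·2476 = 7786776
λ ≈ 94968480/7786776 = 12.19612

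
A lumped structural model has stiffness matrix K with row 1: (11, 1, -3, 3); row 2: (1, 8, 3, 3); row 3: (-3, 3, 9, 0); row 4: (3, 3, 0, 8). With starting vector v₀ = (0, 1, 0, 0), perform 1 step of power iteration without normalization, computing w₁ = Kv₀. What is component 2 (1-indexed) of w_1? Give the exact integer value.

8

w1 = Kv₀ = (1, 8, 3, 3)
The requested component of w1 is 8.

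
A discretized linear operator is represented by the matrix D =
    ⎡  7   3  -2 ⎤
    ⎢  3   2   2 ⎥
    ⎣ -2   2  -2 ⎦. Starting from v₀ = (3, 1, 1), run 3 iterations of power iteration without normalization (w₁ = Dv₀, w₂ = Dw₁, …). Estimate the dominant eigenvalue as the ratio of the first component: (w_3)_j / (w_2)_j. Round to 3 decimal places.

w1 = Dv₀ = (7·3 + 3·1 + (-2)·1; 3·3 + 2·1 + 2·1; (-2)·3 + 2·1 + (-2)·1) = (22, 13, -6)
w2 = Dw1 = (7·22 + 3·13 + (-2)·(-6); 3·22 + 2·13 + 2·(-6); (-2)·22 + 2·13 + (-2)·(-6)) = (205, 80, -6)
w3 = Dw2 = (1687, 763, -238)
Ratio at component: 1687 / 205 = 8.229

8.229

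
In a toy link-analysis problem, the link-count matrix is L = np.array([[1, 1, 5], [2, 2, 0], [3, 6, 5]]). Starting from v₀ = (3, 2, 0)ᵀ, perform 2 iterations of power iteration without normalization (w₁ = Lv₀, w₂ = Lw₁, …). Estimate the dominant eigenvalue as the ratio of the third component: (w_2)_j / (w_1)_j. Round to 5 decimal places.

λ ≈ 8.57143

w1 = Lv₀ = (1·3 + 1·2 + 5·0; 2·3 + 2·2 + 0·0; 3·3 + 6·2 + 5·0) = (5, 10, 21)
w2 = Lw1 = (1·5 + 1·10 + 5·21; 2·5 + 2·10 + 0·21; 3·5 + 6·10 + 5·21) = (120, 30, 180)
Ratio at component: 180 / 21 = 8.57143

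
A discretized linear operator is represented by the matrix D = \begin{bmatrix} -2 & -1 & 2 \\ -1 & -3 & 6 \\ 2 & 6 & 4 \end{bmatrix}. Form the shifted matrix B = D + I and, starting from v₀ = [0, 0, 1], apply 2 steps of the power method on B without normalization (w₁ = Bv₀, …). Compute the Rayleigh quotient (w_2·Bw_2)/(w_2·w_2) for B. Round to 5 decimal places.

B = D + I has rows (-1, -1, 2); (-1, -2, 6); (2, 6, 5)
w1 = Bv₀ = ((-1)·0 + (-1)·0 + 2·1; (-1)·0 + (-2)·0 + 6·1; 2·0 + 6·0 + 5·1) = (2, 6, 5)
w2 = Bw1 = ((-1)·2 + (-1)·6 + 2·5; (-1)·2 + (-2)·6 + 6·5; 2·2 + 6·6 + 5·5) = (2, 16, 65)
Bw2 = (112, 356, 425)
w2·Bw2 = 33545; w2·w2 = 4485; μ ≈ 33545/4485 = 7.47938

μ ≈ 7.47938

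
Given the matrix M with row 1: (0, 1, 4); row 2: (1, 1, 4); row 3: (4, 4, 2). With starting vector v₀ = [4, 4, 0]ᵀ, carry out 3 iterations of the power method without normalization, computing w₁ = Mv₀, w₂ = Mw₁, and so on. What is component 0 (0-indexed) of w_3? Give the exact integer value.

w1 = Mv₀ = (4, 8, 32)
w2 = Mw1 = (136, 140, 112)
w3 = Mw2 = (588, 724, 1328)
The requested component of w3 is 588.

588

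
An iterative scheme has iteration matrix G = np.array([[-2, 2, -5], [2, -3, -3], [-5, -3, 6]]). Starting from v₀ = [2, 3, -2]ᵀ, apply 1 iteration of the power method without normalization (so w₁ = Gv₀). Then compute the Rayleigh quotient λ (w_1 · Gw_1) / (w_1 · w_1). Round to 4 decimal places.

w1 = Gv₀ = (12, 1, -31)
Gw1 = (133, 114, -249)
w1·Gw1 = 12·133 + 1·114 + (-31)·(-249) = 9429; w1·w1 = 12·12 + 1·1 + (-31)·(-31) = 1106
λ ≈ 9429/1106 = 8.5253

λ ≈ 8.5253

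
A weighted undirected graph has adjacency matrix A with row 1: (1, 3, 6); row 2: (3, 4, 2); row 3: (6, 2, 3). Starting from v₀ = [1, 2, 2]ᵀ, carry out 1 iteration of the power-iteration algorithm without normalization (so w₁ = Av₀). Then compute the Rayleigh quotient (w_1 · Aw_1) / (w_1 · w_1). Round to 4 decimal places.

w1 = Av₀ = (1·1 + 3·2 + 6·2; 3·1 + 4·2 + 2·2; 6·1 + 2·2 + 3·2) = (19, 15, 16)
Aw1 = (160, 149, 192)
w1·Aw1 = 19·160 + 15·149 + 16·192 = 8347; w1·w1 = 19·19 + 15·15 + 16·16 = 842
λ ≈ 8347/842 = 9.9133

λ ≈ 9.9133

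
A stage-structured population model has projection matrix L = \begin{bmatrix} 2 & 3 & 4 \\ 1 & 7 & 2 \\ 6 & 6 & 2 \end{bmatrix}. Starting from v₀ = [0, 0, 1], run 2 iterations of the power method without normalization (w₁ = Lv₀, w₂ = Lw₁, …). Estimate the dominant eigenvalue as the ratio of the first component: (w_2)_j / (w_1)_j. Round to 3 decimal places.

w1 = Lv₀ = (4, 2, 2)
w2 = Lw1 = (22, 22, 40)
Ratio at component: 22 / 4 = 5.500

5.500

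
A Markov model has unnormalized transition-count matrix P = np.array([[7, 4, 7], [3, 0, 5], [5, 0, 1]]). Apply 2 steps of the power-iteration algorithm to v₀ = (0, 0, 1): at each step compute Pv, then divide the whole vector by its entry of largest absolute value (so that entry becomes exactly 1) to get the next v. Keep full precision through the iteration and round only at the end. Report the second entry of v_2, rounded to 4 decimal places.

Pv0 = (7.00000, 5.00000, 1.00000); divide by 7.00000 → v1 = (1.00000, 0.71429, 0.14286)
Pv1 = (10.85714, 3.71429, 5.14286); divide by 10.85714 → v2 = (1.00000, 0.34211, 0.47368)
Requested entry of v2: 26/76 = 0.3421

0.3421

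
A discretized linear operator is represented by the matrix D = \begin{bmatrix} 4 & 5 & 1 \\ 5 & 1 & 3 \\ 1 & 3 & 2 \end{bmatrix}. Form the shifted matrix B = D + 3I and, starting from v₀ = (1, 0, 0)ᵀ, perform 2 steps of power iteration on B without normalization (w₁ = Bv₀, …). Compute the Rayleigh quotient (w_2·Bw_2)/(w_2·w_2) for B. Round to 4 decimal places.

B = D + 3I has rows (7, 5, 1); (5, 4, 3); (1, 3, 5)
w1 = Bv₀ = (7, 5, 1)
w2 = Bw1 = (75, 58, 27)
Bw2 = (842, 688, 384)
w2·Bw2 = 113422; w2·w2 = 9718; μ ≈ 113422/9718 = 11.6713

11.6713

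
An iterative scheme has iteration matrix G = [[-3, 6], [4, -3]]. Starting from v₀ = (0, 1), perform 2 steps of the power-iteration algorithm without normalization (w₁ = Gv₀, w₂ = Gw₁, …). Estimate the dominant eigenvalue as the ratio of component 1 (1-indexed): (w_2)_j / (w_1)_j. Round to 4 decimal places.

w1 = Gv₀ = ((-3)·0 + 6·1; 4·0 + (-3)·1) = (6, -3)
w2 = Gw1 = ((-3)·6 + 6·(-3); 4·6 + (-3)·(-3)) = (-36, 33)
Ratio at component: -36 / 6 = -6.0000

λ ≈ -6.0000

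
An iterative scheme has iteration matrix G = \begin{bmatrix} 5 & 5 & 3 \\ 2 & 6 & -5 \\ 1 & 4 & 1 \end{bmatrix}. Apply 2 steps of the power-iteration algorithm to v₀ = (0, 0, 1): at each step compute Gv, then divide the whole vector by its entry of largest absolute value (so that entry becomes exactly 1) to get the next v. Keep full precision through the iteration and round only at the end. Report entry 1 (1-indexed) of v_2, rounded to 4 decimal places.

Gv0 = (3.00000, -5.00000, 1.00000); divide by -5.00000 → v1 = (-0.60000, 1.00000, -0.20000)
Gv1 = (1.40000, 5.80000, 3.20000); divide by 5.80000 → v2 = (0.24138, 1.00000, 0.55172)
Requested entry of v2: -7/-29 = 0.2414

0.2414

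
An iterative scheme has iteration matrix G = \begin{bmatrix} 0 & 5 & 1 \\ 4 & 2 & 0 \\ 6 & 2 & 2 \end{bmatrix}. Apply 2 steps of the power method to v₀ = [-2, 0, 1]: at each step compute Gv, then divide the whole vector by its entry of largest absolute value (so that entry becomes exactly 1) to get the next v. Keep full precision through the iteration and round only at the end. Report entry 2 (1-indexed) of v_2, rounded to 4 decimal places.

0.2400

Gv0 = (1.00000, -8.00000, -10.00000); divide by -10.00000 → v1 = (-0.10000, 0.80000, 1.00000)
Gv1 = (5.00000, 1.20000, 3.00000); divide by 5.00000 → v2 = (1.00000, 0.24000, 0.60000)
Requested entry of v2: -12/-50 = 0.2400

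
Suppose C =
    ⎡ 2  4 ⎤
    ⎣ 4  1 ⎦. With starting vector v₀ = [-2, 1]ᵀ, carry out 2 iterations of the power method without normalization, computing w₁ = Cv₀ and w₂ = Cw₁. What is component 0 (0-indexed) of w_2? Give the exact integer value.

w1 = Cv₀ = (0, -7)
w2 = Cw1 = (-28, -7)
The requested component of w2 is -28.

-28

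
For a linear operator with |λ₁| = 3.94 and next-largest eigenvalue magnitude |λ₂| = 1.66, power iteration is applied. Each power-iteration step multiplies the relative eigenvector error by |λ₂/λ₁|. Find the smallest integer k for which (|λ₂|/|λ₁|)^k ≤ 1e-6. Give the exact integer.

16

|λ₂/λ₁| = 1.66/3.94 = 0.42132
Need k ≥ ln(1e-6) / ln(0.42132) = -13.8155 / -0.8644 ≈ 15.983
Smallest integer k satisfying the bound: 16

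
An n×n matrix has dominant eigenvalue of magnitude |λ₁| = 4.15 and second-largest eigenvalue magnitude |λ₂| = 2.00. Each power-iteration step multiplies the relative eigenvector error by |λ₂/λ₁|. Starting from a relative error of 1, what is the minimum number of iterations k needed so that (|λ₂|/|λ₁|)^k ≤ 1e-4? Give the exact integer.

13

|λ₂/λ₁| = 2.00/4.15 = 0.48193
Need k ≥ ln(1e-4) / ln(0.48193) = -9.2103 / -0.7300 ≈ 12.618
Smallest integer k satisfying the bound: 13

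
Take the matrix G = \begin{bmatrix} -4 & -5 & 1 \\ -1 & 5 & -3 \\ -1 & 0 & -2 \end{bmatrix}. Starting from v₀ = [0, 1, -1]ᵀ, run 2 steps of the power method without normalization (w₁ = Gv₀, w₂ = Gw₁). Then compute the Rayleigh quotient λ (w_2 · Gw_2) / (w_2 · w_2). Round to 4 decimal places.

5.7378

w1 = Gv₀ = (-6, 8, 2)
w2 = Gw1 = (-14, 40, 2)
Gw2 = (-142, 208, 10)
w2·Gw2 = (-14)·(-142) + 40·208 + 2·10 = 10328; w2·w2 = (-14)·(-14) + 40·40 + 2·2 = 1800
λ ≈ 10328/1800 = 5.7378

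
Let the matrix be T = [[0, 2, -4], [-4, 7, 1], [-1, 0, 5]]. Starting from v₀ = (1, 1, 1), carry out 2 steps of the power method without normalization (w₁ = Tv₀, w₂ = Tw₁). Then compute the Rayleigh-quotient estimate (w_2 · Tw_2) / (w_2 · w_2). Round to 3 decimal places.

w1 = Tv₀ = (0·1 + 2·1 + (-4)·1; (-4)·1 + 7·1 + 1·1; (-1)·1 + 0·1 + 5·1) = (-2, 4, 4)
w2 = Tw1 = (0·(-2) + 2·4 + (-4)·4; (-4)·(-2) + 7·4 + 1·4; (-1)·(-2) + 0·4 + 5·4) = (-8, 40, 22)
Tw2 = (-8, 334, 118)
w2·Tw2 = (-8)·(-8) + 40·334 + 22·118 = 16020; w2·w2 = (-8)·(-8) + 40·40 + 22·22 = 2148
λ ≈ 16020/2148 = 7.458

λ ≈ 7.458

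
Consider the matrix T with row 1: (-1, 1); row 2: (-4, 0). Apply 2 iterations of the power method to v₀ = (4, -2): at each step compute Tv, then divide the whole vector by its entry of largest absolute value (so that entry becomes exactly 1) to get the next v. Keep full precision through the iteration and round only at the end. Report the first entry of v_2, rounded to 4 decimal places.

-0.4167

Tv0 = (-6.00000, -16.00000); divide by -16.00000 → v1 = (0.37500, 1.00000)
Tv1 = (0.62500, -1.50000); divide by -1.50000 → v2 = (-0.41667, 1.00000)
Requested entry of v2: -10/24 = -0.4167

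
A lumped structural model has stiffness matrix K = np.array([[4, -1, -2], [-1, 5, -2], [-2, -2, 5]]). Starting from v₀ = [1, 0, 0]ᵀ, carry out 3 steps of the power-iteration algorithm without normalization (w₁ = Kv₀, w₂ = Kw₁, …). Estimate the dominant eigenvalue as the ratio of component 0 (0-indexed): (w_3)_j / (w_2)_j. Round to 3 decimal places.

w1 = Kv₀ = (4·1 + (-1)·0 + (-2)·0; (-1)·1 + 5·0 + (-2)·0; (-2)·1 + (-2)·0 + 5·0) = (4, -1, -2)
w2 = Kw1 = (4·4 + (-1)·(-1) + (-2)·(-2); (-1)·4 + 5·(-1) + (-2)·(-2); (-2)·4 + (-2)·(-1) + 5·(-2)) = (21, -5, -16)
w3 = Kw2 = (121, -14, -112)
Ratio at component: 121 / 21 = 5.762

5.762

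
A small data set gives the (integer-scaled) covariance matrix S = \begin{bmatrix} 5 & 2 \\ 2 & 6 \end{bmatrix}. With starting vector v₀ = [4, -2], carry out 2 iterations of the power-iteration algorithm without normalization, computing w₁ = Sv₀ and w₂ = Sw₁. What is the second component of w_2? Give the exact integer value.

w1 = Sv₀ = (5·4 + 2·(-2); 2·4 + 6·(-2)) = (16, -4)
w2 = Sw1 = (5·16 + 2·(-4); 2·16 + 6·(-4)) = (72, 8)
The requested component of w2 is 8.

8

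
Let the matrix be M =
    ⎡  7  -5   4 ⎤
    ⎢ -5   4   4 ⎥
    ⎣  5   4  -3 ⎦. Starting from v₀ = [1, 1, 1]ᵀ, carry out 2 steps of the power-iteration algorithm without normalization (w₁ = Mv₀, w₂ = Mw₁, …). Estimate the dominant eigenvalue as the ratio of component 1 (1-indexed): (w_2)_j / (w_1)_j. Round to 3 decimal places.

w1 = Mv₀ = (7·1 + (-5)·1 + 4·1; (-5)·1 + 4·1 + 4·1; 5·1 + 4·1 + (-3)·1) = (6, 3, 6)
w2 = Mw1 = (7·6 + (-5)·3 + 4·6; (-5)·6 + 4·3 + 4·6; 5·6 + 4·3 + (-3)·6) = (51, 6, 24)
Ratio at component: 51 / 6 = 8.500

8.500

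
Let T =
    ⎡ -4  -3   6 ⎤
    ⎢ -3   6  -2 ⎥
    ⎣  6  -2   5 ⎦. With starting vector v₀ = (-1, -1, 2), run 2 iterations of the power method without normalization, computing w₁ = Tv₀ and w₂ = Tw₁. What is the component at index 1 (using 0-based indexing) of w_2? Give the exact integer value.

w1 = Tv₀ = ((-4)·(-1) + (-3)·(-1) + 6·2; (-3)·(-1) + 6·(-1) + (-2)·2; 6·(-1) + (-2)·(-1) + 5·2) = (19, -7, 6)
w2 = Tw1 = ((-4)·19 + (-3)·(-7) + 6·6; (-3)·19 + 6·(-7) + (-2)·6; 6·19 + (-2)·(-7) + 5·6) = (-19, -111, 158)
The requested component of w2 is -111.

-111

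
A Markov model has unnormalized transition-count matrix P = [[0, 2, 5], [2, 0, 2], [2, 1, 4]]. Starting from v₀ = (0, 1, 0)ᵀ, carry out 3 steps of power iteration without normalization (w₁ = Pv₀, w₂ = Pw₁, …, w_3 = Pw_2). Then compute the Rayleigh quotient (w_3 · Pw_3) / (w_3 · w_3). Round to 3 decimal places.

w1 = Pv₀ = (0·0 + 2·1 + 5·0; 2·0 + 0·1 + 2·0; 2·0 + 1·1 + 4·0) = (2, 0, 1)
w2 = Pw1 = (0·2 + 2·0 + 5·1; 2·2 + 0·0 + 2·1; 2·2 + 1·0 + 4·1) = (5, 6, 8)
w3 = Pw2 = (52, 26, 48)
Pw3 = (292, 200, 322)
w3·Pw3 = 52·292 + 26·200 + 48·322 = 35840; w3·w3 = 52·52 + 26·26 + 48·48 = 5684
λ ≈ 35840/5684 = 6.305

λ ≈ 6.305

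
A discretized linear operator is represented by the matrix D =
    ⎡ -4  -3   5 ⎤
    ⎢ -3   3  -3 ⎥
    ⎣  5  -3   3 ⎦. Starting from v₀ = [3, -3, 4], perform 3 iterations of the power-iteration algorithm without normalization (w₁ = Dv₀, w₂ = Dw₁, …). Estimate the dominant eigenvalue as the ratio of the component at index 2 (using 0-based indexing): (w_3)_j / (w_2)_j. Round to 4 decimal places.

w1 = Dv₀ = ((-4)·3 + (-3)·(-3) + 5·4; (-3)·3 + 3·(-3) + (-3)·4; 5·3 + (-3)·(-3) + 3·4) = (17, -30, 36)
w2 = Dw1 = ((-4)·17 + (-3)·(-30) + 5·36; (-3)·17 + 3·(-30) + (-3)·36; 5·17 + (-3)·(-30) + 3·36) = (202, -249, 283)
w3 = Dw2 = (1354, -2202, 2606)
Ratio at component: 2606 / 283 = 9.2085

9.2085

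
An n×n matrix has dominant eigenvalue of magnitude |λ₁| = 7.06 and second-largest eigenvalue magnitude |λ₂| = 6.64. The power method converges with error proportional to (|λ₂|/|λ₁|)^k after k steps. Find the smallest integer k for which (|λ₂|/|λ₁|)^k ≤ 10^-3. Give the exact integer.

113

|λ₂/λ₁| = 6.64/7.06 = 0.94051
Need k ≥ ln(10^-3) / ln(0.94051) = -6.9078 / -0.0613 ≈ 112.627
Smallest integer k satisfying the bound: 113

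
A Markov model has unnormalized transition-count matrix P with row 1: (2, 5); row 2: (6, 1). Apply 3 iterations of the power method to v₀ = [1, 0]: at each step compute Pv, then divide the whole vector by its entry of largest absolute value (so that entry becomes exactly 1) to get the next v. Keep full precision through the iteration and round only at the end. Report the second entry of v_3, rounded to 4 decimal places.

Pv0 = (2.00000, 6.00000); divide by 6.00000 → v1 = (0.33333, 1.00000)
Pv1 = (5.66667, 3.00000); divide by 5.66667 → v2 = (1.00000, 0.52941)
Pv2 = (4.64706, 6.52941); divide by 6.52941 → v3 = (0.71171, 1.00000)
Requested entry of v3: 222/222 = 1.0000

1.0000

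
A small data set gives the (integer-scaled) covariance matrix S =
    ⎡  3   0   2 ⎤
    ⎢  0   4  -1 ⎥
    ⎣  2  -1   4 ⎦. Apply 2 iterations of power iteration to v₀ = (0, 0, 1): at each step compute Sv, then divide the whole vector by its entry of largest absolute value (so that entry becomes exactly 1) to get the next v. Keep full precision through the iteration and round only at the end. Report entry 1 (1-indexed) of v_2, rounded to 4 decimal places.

Sv0 = (2.00000, -1.00000, 4.00000); divide by 4.00000 → v1 = (0.50000, -0.25000, 1.00000)
Sv1 = (3.50000, -2.00000, 5.25000); divide by 5.25000 → v2 = (0.66667, -0.38095, 1.00000)
Requested entry of v2: 14/21 = 0.6667

0.6667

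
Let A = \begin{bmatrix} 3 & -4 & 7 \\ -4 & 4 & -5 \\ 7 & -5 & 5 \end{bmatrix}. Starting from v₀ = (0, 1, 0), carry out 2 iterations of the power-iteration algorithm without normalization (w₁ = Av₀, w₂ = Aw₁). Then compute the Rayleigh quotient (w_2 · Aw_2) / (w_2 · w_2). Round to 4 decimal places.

w1 = Av₀ = (3·0 + (-4)·1 + 7·0; (-4)·0 + 4·1 + (-5)·0; 7·0 + (-5)·1 + 5·0) = (-4, 4, -5)
w2 = Aw1 = (3·(-4) + (-4)·4 + 7·(-5); (-4)·(-4) + 4·4 + (-5)·(-5); 7·(-4) + (-5)·4 + 5·(-5)) = (-63, 57, -73)
Aw2 = (-928, 845, -1091)
w2·Aw2 = (-63)·(-928) + 57·845 + (-73)·(-1091) = 186272; w2·w2 = (-63)·(-63) + 57·57 + (-73)·(-73) = 12547
λ ≈ 186272/12547 = 14.8459

14.8459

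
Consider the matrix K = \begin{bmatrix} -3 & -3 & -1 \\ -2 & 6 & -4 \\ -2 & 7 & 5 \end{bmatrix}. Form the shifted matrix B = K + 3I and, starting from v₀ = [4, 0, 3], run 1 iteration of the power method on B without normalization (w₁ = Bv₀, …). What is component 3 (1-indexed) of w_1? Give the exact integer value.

B = K + 3I has rows (0, -3, -1); (-2, 9, -4); (-2, 7, 8)
w1 = Bv₀ = (0·4 + (-3)·0 + (-1)·3; (-2)·4 + 9·0 + (-4)·3; (-2)·4 + 7·0 + 8·3) = (-3, -20, 16)
Requested component of w1: 16

16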